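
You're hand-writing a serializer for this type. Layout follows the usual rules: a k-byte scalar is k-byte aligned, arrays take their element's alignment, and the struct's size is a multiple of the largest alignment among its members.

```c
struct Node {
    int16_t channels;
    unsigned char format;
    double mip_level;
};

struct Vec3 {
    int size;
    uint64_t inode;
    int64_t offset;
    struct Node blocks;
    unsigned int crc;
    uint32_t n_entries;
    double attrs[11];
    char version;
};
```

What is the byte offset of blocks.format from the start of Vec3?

26

Node: @0: channels [2B, align 2] → 2; @2: format [1B, align 1] → 3; +5 pad (align 8); @8: mip_level [8B, align 8] → 16; size 16, align 8
@0: size [4B, align 4] → 4
+4 pad (align 8)
@8: inode [8B, align 8] → 16
@16: offset [8B, align 8] → 24
@24: blocks [16B, align 8] → 40
within Node: format at 2
24 + 2 = 26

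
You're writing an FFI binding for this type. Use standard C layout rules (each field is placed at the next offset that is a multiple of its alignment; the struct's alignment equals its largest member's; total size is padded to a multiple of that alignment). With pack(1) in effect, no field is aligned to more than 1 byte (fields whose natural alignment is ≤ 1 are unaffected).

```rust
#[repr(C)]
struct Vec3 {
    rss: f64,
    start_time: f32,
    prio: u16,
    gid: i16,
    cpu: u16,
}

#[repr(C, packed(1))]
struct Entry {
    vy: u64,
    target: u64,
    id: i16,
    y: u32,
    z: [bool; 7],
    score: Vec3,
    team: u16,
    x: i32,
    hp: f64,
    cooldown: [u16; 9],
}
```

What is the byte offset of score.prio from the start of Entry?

Vec3: @0: rss [8B, align 8] → 8; @8: start_time [4B, align 4] → 12; @12: prio [2B, align 2] → 14; @14: gid [2B, align 2] → 16; @16: cpu [2B, align 2] → 18; +6 tail pad (align 8); size 24, align 8
@0: vy [8B, align 1] → 8
@8: target [8B, align 1] → 16
@16: id [2B, align 1] → 18
@18: y [4B, align 1] → 22
@22: z [7B, align 1] → 29
@29: score [24B, align 1] → 53
within Vec3: prio at 12
29 + 12 = 41

41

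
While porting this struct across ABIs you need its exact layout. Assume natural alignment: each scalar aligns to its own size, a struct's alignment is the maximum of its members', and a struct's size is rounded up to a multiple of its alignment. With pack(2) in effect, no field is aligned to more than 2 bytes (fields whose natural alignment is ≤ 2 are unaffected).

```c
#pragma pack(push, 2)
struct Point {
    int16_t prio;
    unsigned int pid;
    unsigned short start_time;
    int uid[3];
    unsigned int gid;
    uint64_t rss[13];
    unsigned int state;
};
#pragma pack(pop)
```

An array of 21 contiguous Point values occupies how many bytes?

@0: prio [2B, align 2] → 2
@2: pid [4B, align 2] → 6
@6: start_time [2B, align 2] → 8
@8: uid [12B, align 2] → 20
@20: gid [4B, align 2] → 24
@24: rss [104B, align 2] → 128
@128: state [4B, align 2] → 132
size 132, align 2
array of 21: 21 × 132 = 2772

2772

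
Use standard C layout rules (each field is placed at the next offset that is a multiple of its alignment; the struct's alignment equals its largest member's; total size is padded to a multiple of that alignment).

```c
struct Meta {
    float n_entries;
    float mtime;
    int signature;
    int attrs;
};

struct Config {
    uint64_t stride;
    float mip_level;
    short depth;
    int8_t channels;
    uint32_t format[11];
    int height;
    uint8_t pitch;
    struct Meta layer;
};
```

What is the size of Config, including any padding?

Meta: 0..4  n_entries  (4B, 4-aligned); 4..8  mtime  (4B, 4-aligned); 8..12  signature  (4B, 4-aligned); 12..16  attrs  (4B, 4-aligned); sizeof = 16, alignof = 4
0..8  stride  (8B, 8-aligned)
8..12  mip_level  (4B, 4-aligned)
12..14  depth  (2B, 2-aligned)
14..15  channels  (1B, 1-aligned)
15..16  -- padding (1B)
16..60  format  (44B, 4-aligned)
60..64  height  (4B, 4-aligned)
64..65  pitch  (1B, 1-aligned)
65..68  -- padding (3B)
68..84  layer  (16B, 4-aligned)
84..88  -- tail padding (4B)
sizeof = 88, alignof = 8

88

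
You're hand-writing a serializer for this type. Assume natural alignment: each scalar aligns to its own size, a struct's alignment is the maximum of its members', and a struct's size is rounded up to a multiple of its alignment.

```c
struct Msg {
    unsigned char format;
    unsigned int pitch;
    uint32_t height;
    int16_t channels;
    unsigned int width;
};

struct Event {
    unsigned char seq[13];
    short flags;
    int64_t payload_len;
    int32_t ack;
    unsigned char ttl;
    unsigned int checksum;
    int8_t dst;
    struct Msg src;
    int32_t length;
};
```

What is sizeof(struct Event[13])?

Msg: @0: format [1B, align 1] → 1; +3 pad (align 4); @4: pitch [4B, align 4] → 8; @8: height [4B, align 4] → 12; @12: channels [2B, align 2] → 14; +2 pad (align 4); @16: width [4B, align 4] → 20; size 20, align 4
@0: seq [13B, align 1] → 13
+1 pad (align 2)
@14: flags [2B, align 2] → 16
@16: payload_len [8B, align 8] → 24
@24: ack [4B, align 4] → 28
@28: ttl [1B, align 1] → 29
+3 pad (align 4)
@32: checksum [4B, align 4] → 36
@36: dst [1B, align 1] → 37
+3 pad (align 4)
@40: src [20B, align 4] → 60
@60: length [4B, align 4] → 64
size 64, align 8
array of 13: 13 × 64 = 832

832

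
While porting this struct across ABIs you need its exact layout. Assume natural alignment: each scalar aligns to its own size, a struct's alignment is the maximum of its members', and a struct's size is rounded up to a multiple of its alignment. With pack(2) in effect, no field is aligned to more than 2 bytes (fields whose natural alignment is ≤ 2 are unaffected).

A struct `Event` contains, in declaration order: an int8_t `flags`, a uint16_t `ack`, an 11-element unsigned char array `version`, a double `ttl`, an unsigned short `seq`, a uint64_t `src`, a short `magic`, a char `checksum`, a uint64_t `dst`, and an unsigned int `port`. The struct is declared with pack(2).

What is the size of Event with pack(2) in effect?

flags at 0 (size 1, align 1) → ends 1
pad 1 to align 2 for ack
ack at 2 (size 2, align 2) → ends 4
version at 4 (size 11, align 1) → ends 15
pad 1 to align 2 for ttl
ttl at 16 (size 8, align 2) → ends 24
seq at 24 (size 2, align 2) → ends 26
src at 26 (size 8, align 2) → ends 34
magic at 34 (size 2, align 2) → ends 36
checksum at 36 (size 1, align 1) → ends 37
pad 1 to align 2 for dst
dst at 38 (size 8, align 2) → ends 46
port at 46 (size 4, align 2) → ends 50
total 50 bytes, alignment 2

50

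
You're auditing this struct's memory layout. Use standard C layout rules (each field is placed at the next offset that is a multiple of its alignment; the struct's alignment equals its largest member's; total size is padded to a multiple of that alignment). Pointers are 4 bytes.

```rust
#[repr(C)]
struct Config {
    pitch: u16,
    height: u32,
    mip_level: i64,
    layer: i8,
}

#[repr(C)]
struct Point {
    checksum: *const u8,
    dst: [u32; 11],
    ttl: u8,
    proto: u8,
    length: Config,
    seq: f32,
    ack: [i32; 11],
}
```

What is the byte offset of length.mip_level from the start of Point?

64

Config: @0: pitch [2B, align 2] → 2; +2 pad (align 4); @4: height [4B, align 4] → 8; @8: mip_level [8B, align 8] → 16; @16: layer [1B, align 1] → 17; +7 tail pad (align 8); size 24, align 8
@0: checksum [4B, align 4] → 4
@4: dst [44B, align 4] → 48
@48: ttl [1B, align 1] → 49
@49: proto [1B, align 1] → 50
+6 pad (align 8)
@56: length [24B, align 8] → 80
within Config: mip_level at 8
56 + 8 = 64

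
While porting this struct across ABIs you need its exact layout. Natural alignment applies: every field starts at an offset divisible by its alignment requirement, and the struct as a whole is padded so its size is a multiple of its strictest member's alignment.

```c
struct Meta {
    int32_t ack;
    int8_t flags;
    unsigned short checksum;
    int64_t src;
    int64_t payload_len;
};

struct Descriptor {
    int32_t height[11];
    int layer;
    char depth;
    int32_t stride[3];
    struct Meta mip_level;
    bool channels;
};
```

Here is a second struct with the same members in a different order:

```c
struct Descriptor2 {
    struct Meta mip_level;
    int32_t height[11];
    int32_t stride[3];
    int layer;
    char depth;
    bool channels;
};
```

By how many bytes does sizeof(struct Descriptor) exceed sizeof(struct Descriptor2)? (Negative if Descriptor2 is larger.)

Meta: ack at 0 (size 4, align 4) → ends 4; flags at 4 (size 1, align 1) → ends 5; pad 1 to align 2 for checksum; checksum at 6 (size 2, align 2) → ends 8; src at 8 (size 8, align 8) → ends 16; payload_len at 16 (size 8, align 8) → ends 24; total 24 bytes, alignment 8
height at 0 (size 44, align 4) → ends 44
layer at 44 (size 4, align 4) → ends 48
depth at 48 (size 1, align 1) → ends 49
pad 3 to align 4 for stride
stride at 52 (size 12, align 4) → ends 64
mip_level at 64 (size 24, align 8) → ends 88
channels at 88 (size 1, align 1) → ends 89
tail pad 7 to reach multiple of 8
total 96 bytes, alignment 8
— Descriptor2 —
mip_level at 0 (size 24, align 8) → ends 24
height at 24 (size 44, align 4) → ends 68
stride at 68 (size 12, align 4) → ends 80
layer at 80 (size 4, align 4) → ends 84
depth at 84 (size 1, align 1) → ends 85
channels at 85 (size 1, align 1) → ends 86
tail pad 2 to reach multiple of 8
total 88 bytes, alignment 8
96 − 88 = 8

8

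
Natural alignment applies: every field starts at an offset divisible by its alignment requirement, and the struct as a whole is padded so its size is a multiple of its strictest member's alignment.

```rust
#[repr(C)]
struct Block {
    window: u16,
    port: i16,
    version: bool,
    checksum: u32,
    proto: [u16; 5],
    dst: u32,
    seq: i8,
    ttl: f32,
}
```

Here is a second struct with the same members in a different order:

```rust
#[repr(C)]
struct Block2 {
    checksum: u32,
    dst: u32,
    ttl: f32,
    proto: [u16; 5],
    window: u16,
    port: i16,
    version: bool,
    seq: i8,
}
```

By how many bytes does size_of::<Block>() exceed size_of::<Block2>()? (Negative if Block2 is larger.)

@0: window [2B, align 2] → 2
@2: port [2B, align 2] → 4
@4: version [1B, align 1] → 5
+3 pad (align 4)
@8: checksum [4B, align 4] → 12
@12: proto [10B, align 2] → 22
+2 pad (align 4)
@24: dst [4B, align 4] → 28
@28: seq [1B, align 1] → 29
+3 pad (align 4)
@32: ttl [4B, align 4] → 36
size 36, align 4
— Block2 —
@0: checksum [4B, align 4] → 4
@4: dst [4B, align 4] → 8
@8: ttl [4B, align 4] → 12
@12: proto [10B, align 2] → 22
@22: window [2B, align 2] → 24
@24: port [2B, align 2] → 26
@26: version [1B, align 1] → 27
@27: seq [1B, align 1] → 28
size 28, align 4
36 − 28 = 8

8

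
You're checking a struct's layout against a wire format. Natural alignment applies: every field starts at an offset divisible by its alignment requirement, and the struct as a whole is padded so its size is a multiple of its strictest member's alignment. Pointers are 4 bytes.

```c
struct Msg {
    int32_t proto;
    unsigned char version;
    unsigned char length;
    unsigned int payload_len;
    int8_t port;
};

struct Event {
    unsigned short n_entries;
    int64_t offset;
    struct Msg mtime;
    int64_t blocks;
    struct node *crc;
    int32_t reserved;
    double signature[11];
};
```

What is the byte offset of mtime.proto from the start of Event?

16

Msg: 0..4  proto  (4B, 4-aligned); 4..5  version  (1B, 1-aligned); 5..6  length  (1B, 1-aligned); 6..8  -- padding (2B); 8..12  payload_len  (4B, 4-aligned); 12..13  port  (1B, 1-aligned); 13..16  -- tail padding (3B); sizeof = 16, alignof = 4
0..2  n_entries  (2B, 2-aligned)
2..8  -- padding (6B)
8..16  offset  (8B, 8-aligned)
16..32  mtime  (16B, 4-aligned)
within Msg: proto at 0
16 + 0 = 16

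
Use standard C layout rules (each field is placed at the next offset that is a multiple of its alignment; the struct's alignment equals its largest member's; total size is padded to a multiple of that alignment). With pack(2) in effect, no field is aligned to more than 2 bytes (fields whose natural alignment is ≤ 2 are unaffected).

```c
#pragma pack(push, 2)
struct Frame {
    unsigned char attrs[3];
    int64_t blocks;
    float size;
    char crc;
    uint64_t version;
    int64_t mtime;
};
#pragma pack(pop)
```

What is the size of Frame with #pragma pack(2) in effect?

34

attrs at 0 (size 3, align 1) → ends 3
pad 1 to align 2 for blocks
blocks at 4 (size 8, align 2) → ends 12
size at 12 (size 4, align 2) → ends 16
crc at 16 (size 1, align 1) → ends 17
pad 1 to align 2 for version
version at 18 (size 8, align 2) → ends 26
mtime at 26 (size 8, align 2) → ends 34
total 34 bytes, alignment 2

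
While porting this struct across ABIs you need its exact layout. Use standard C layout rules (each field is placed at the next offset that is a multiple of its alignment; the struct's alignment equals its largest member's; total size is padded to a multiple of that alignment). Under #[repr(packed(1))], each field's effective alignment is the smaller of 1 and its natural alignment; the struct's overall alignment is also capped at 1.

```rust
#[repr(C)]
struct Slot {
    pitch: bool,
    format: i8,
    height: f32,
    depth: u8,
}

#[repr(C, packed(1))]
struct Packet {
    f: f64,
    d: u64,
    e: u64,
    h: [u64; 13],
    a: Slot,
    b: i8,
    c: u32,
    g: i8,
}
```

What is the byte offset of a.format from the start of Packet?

129

Slot: pitch at 0 (size 1, align 1) → ends 1; format at 1 (size 1, align 1) → ends 2; pad 2 to align 4 for height; height at 4 (size 4, align 4) → ends 8; depth at 8 (size 1, align 1) → ends 9; tail pad 3 to reach multiple of 4; total 12 bytes, alignment 4
f at 0 (size 8, align 1) → ends 8
d at 8 (size 8, align 1) → ends 16
e at 16 (size 8, align 1) → ends 24
h at 24 (size 104, align 1) → ends 128
a at 128 (size 12, align 1) → ends 140
within Slot: format at 1
128 + 1 = 129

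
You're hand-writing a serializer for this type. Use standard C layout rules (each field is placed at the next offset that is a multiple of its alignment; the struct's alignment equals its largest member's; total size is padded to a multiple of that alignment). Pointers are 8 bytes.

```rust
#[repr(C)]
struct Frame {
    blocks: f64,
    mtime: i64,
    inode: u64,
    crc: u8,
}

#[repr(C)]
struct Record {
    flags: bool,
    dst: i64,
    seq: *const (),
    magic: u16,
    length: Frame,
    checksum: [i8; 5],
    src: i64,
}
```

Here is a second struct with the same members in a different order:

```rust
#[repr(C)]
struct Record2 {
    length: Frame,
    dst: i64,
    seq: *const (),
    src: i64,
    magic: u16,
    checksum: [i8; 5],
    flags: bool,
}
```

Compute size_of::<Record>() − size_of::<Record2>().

16

Frame: @0: blocks [8B, align 8] → 8; @8: mtime [8B, align 8] → 16; @16: inode [8B, align 8] → 24; @24: crc [1B, align 1] → 25; +7 tail pad (align 8); size 32, align 8
@0: flags [1B, align 1] → 1
+7 pad (align 8)
@8: dst [8B, align 8] → 16
@16: seq [8B, align 8] → 24
@24: magic [2B, align 2] → 26
+6 pad (align 8)
@32: length [32B, align 8] → 64
@64: checksum [5B, align 1] → 69
+3 pad (align 8)
@72: src [8B, align 8] → 80
size 80, align 8
— Record2 —
@0: length [32B, align 8] → 32
@32: dst [8B, align 8] → 40
@40: seq [8B, align 8] → 48
@48: src [8B, align 8] → 56
@56: magic [2B, align 2] → 58
@58: checksum [5B, align 1] → 63
@63: flags [1B, align 1] → 64
size 64, align 8
80 − 64 = 16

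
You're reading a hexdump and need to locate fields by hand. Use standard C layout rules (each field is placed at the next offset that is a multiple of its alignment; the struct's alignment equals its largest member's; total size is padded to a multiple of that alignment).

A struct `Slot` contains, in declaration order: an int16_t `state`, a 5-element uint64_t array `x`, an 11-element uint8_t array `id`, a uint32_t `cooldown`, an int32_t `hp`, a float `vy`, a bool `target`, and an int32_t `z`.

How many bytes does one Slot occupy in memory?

0..2  state  (2B, 2-aligned)
2..8  -- padding (6B)
8..48  x  (40B, 8-aligned)
48..59  id  (11B, 1-aligned)
59..60  -- padding (1B)
60..64  cooldown  (4B, 4-aligned)
64..68  hp  (4B, 4-aligned)
68..72  vy  (4B, 4-aligned)
72..73  target  (1B, 1-aligned)
73..76  -- padding (3B)
76..80  z  (4B, 4-aligned)
sizeof = 80, alignof = 8

80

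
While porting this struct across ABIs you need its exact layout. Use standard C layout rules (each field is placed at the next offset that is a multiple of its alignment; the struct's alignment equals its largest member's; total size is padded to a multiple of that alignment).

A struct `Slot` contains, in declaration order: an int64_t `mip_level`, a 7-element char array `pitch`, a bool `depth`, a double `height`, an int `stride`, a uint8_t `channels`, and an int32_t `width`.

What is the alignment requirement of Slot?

member alignments: mip_level=8, pitch=1, depth=1, height=8, stride=4, channels=1, width=4
max = 8

8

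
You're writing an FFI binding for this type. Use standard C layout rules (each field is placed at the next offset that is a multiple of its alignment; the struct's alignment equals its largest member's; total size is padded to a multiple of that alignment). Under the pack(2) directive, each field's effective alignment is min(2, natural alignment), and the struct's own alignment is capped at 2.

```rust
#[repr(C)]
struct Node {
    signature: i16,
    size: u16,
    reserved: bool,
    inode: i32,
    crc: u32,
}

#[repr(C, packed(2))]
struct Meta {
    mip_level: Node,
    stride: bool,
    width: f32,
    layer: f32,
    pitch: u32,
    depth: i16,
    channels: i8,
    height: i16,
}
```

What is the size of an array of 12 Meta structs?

432

Node: 0..2  signature  (2B, 2-aligned); 2..4  size  (2B, 2-aligned); 4..5  reserved  (1B, 1-aligned); 5..8  -- padding (3B); 8..12  inode  (4B, 4-aligned); 12..16  crc  (4B, 4-aligned); sizeof = 16, alignof = 4
0..16  mip_level  (16B, 2-aligned)
16..17  stride  (1B, 1-aligned)
17..18  -- padding (1B)
18..22  width  (4B, 2-aligned)
22..26  layer  (4B, 2-aligned)
26..30  pitch  (4B, 2-aligned)
30..32  depth  (2B, 2-aligned)
32..33  channels  (1B, 1-aligned)
33..34  -- padding (1B)
34..36  height  (2B, 2-aligned)
sizeof = 36, alignof = 2
array of 12: 12 × 36 = 432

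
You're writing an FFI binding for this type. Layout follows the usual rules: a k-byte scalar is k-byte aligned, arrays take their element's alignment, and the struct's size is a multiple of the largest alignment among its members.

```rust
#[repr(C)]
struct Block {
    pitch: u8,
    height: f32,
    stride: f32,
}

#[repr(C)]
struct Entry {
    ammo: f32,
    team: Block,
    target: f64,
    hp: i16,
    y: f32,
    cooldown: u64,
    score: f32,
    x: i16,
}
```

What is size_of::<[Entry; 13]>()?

624

Block: 0..1  pitch  (1B, 1-aligned); 1..4  -- padding (3B); 4..8  height  (4B, 4-aligned); 8..12  stride  (4B, 4-aligned); sizeof = 12, alignof = 4
0..4  ammo  (4B, 4-aligned)
4..16  team  (12B, 4-aligned)
16..24  target  (8B, 8-aligned)
24..26  hp  (2B, 2-aligned)
26..28  -- padding (2B)
28..32  y  (4B, 4-aligned)
32..40  cooldown  (8B, 8-aligned)
40..44  score  (4B, 4-aligned)
44..46  x  (2B, 2-aligned)
46..48  -- tail padding (2B)
sizeof = 48, alignof = 8
array of 13: 13 × 48 = 624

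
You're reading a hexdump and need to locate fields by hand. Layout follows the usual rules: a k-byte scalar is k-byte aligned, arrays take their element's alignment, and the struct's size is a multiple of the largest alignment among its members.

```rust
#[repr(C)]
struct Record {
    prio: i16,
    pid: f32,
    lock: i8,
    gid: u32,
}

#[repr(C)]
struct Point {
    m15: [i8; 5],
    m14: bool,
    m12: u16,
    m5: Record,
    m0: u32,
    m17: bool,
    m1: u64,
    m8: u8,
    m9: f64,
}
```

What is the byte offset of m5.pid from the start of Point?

Record: 0..2  prio  (2B, 2-aligned); 2..4  -- padding (2B); 4..8  pid  (4B, 4-aligned); 8..9  lock  (1B, 1-aligned); 9..12  -- padding (3B); 12..16  gid  (4B, 4-aligned); sizeof = 16, alignof = 4
0..5  m15  (5B, 1-aligned)
5..6  m14  (1B, 1-aligned)
6..8  m12  (2B, 2-aligned)
8..24  m5  (16B, 4-aligned)
within Record: pid at 4
8 + 4 = 12

12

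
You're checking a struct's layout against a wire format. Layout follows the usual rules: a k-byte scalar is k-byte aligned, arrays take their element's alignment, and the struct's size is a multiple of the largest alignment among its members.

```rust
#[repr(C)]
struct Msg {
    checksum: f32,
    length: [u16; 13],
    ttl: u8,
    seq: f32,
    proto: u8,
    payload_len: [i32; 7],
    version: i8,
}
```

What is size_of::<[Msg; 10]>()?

720

checksum at 0 (size 4, align 4) → ends 4
length at 4 (size 26, align 2) → ends 30
ttl at 30 (size 1, align 1) → ends 31
pad 1 to align 4 for seq
seq at 32 (size 4, align 4) → ends 36
proto at 36 (size 1, align 1) → ends 37
pad 3 to align 4 for payload_len
payload_len at 40 (size 28, align 4) → ends 68
version at 68 (size 1, align 1) → ends 69
tail pad 3 to reach multiple of 4
total 72 bytes, alignment 4
array of 10: 10 × 72 = 720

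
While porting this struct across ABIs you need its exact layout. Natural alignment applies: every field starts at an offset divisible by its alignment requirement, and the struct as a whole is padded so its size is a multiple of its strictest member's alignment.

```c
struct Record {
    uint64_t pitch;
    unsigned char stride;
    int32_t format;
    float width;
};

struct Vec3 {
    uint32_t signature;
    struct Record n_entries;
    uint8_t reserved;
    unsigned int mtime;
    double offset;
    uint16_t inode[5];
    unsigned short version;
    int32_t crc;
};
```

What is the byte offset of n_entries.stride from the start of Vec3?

Record: 0..8  pitch  (8B, 8-aligned); 8..9  stride  (1B, 1-aligned); 9..12  -- padding (3B); 12..16  format  (4B, 4-aligned); 16..20  width  (4B, 4-aligned); 20..24  -- tail padding (4B); sizeof = 24, alignof = 8
0..4  signature  (4B, 4-aligned)
4..8  -- padding (4B)
8..32  n_entries  (24B, 8-aligned)
within Record: stride at 8
8 + 8 = 16

16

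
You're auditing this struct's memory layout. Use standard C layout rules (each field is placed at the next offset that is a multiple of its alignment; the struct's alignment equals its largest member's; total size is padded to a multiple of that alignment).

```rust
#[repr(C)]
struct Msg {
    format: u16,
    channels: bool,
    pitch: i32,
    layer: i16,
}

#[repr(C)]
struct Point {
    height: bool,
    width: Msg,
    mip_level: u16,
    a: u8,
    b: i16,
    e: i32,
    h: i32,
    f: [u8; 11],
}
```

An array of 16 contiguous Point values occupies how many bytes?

704

Msg: @0: format [2B, align 2] → 2; @2: channels [1B, align 1] → 3; +1 pad (align 4); @4: pitch [4B, align 4] → 8; @8: layer [2B, align 2] → 10; +2 tail pad (align 4); size 12, align 4
@0: height [1B, align 1] → 1
+3 pad (align 4)
@4: width [12B, align 4] → 16
@16: mip_level [2B, align 2] → 18
@18: a [1B, align 1] → 19
+1 pad (align 2)
@20: b [2B, align 2] → 22
+2 pad (align 4)
@24: e [4B, align 4] → 28
@28: h [4B, align 4] → 32
@32: f [11B, align 1] → 43
+1 tail pad (align 4)
size 44, align 4
array of 16: 16 × 44 = 704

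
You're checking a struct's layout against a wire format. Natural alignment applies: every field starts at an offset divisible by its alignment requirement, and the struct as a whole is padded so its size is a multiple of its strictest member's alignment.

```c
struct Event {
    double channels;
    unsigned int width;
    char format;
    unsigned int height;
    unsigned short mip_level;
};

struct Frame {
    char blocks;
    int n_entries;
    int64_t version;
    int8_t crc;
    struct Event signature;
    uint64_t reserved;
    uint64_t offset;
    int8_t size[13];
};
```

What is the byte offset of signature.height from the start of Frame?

Event: @0: channels [8B, align 8] → 8; @8: width [4B, align 4] → 12; @12: format [1B, align 1] → 13; +3 pad (align 4); @16: height [4B, align 4] → 20; @20: mip_level [2B, align 2] → 22; +2 tail pad (align 8); size 24, align 8
@0: blocks [1B, align 1] → 1
+3 pad (align 4)
@4: n_entries [4B, align 4] → 8
@8: version [8B, align 8] → 16
@16: crc [1B, align 1] → 17
+7 pad (align 8)
@24: signature [24B, align 8] → 48
within Event: height at 16
24 + 16 = 40

40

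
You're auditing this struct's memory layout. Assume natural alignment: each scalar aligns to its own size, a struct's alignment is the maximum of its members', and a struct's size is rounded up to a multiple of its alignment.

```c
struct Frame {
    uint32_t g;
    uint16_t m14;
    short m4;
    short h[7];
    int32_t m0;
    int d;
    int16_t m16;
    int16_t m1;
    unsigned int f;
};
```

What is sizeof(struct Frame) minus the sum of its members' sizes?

@0: g [4B, align 4] → 4
@4: m14 [2B, align 2] → 6
@6: m4 [2B, align 2] → 8
@8: h [14B, align 2] → 22
+2 pad (align 4)
@24: m0 [4B, align 4] → 28
@28: d [4B, align 4] → 32
@32: m16 [2B, align 2] → 34
@34: m1 [2B, align 2] → 36
@36: f [4B, align 4] → 40
size 40, align 4
data bytes 38, size 40 → padding 2

2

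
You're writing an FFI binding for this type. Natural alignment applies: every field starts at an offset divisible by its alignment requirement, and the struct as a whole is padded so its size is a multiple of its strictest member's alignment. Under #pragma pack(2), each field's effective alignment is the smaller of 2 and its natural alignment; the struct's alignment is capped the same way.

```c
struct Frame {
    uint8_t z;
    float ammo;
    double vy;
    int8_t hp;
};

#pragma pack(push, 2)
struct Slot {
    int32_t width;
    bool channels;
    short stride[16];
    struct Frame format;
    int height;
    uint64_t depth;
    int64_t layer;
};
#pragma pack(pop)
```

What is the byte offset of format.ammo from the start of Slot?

Frame: 0..1  z  (1B, 1-aligned); 1..4  -- padding (3B); 4..8  ammo  (4B, 4-aligned); 8..16  vy  (8B, 8-aligned); 16..17  hp  (1B, 1-aligned); 17..24  -- tail padding (7B); sizeof = 24, alignof = 8
0..4  width  (4B, 2-aligned)
4..5  channels  (1B, 1-aligned)
5..6  -- padding (1B)
6..38  stride  (32B, 2-aligned)
38..62  format  (24B, 2-aligned)
within Frame: ammo at 4
38 + 4 = 42

42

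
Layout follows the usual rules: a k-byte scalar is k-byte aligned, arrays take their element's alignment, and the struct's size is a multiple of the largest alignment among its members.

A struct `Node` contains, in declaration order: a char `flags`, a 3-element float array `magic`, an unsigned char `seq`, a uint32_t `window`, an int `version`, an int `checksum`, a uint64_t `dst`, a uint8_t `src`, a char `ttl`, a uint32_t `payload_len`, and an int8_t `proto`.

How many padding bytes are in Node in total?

flags at 0 (size 1, align 1) → ends 1
pad 3 to align 4 for magic
magic at 4 (size 12, align 4) → ends 16
seq at 16 (size 1, align 1) → ends 17
pad 3 to align 4 for window
window at 20 (size 4, align 4) → ends 24
version at 24 (size 4, align 4) → ends 28
checksum at 28 (size 4, align 4) → ends 32
dst at 32 (size 8, align 8) → ends 40
src at 40 (size 1, align 1) → ends 41
ttl at 41 (size 1, align 1) → ends 42
pad 2 to align 4 for payload_len
payload_len at 44 (size 4, align 4) → ends 48
proto at 48 (size 1, align 1) → ends 49
tail pad 7 to reach multiple of 8
total 56 bytes, alignment 8
data bytes 41, size 56 → padding 15

15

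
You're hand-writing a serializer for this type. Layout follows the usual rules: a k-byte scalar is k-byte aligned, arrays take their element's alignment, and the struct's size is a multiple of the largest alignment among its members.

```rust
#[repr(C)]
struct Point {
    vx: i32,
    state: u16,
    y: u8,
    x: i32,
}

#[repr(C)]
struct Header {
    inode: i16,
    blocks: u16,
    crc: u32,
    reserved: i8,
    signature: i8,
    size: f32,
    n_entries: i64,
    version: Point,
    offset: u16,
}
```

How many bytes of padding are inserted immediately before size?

Point: vx at 0 (size 4, align 4) → ends 4; state at 4 (size 2, align 2) → ends 6; y at 6 (size 1, align 1) → ends 7; pad 1 to align 4 for x; x at 8 (size 4, align 4) → ends 12; total 12 bytes, alignment 4
inode at 0 (size 2, align 2) → ends 2
blocks at 2 (size 2, align 2) → ends 4
crc at 4 (size 4, align 4) → ends 8
reserved at 8 (size 1, align 1) → ends 9
signature at 9 (size 1, align 1) → ends 10
pad 2 to align 4 for size
size at 12 (size 4, align 4) → ends 16

2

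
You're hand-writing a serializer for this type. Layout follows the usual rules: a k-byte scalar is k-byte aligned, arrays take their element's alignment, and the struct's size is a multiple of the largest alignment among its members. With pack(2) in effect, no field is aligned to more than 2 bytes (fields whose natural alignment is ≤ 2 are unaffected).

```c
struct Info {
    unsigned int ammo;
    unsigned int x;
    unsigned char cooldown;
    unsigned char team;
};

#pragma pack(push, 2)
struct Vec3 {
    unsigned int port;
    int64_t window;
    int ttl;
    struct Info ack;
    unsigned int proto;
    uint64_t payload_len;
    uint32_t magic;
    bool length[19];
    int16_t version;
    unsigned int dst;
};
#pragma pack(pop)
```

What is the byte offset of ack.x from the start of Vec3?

20

Info: 0..4  ammo  (4B, 4-aligned); 4..8  x  (4B, 4-aligned); 8..9  cooldown  (1B, 1-aligned); 9..10  team  (1B, 1-aligned); 10..12  -- tail padding (2B); sizeof = 12, alignof = 4
0..4  port  (4B, 2-aligned)
4..12  window  (8B, 2-aligned)
12..16  ttl  (4B, 2-aligned)
16..28  ack  (12B, 2-aligned)
within Info: x at 4
16 + 4 = 20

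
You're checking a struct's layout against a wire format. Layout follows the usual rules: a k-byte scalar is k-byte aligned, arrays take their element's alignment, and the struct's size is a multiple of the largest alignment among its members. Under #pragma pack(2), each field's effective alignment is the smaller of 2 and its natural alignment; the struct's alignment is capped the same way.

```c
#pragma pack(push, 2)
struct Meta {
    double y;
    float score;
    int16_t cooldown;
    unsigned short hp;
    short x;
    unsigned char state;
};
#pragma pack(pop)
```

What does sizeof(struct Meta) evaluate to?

20

@0: y [8B, align 2] → 8
@8: score [4B, align 2] → 12
@12: cooldown [2B, align 2] → 14
@14: hp [2B, align 2] → 16
@16: x [2B, align 2] → 18
@18: state [1B, align 1] → 19
+1 tail pad (align 2)
size 20, align 2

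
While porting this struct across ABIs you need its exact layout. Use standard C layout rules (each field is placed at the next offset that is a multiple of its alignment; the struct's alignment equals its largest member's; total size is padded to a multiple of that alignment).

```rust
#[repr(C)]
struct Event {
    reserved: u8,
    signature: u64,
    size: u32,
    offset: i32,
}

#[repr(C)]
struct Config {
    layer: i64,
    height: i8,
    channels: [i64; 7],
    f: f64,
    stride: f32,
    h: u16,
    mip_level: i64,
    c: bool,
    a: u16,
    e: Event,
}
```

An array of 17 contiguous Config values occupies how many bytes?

Event: reserved at 0 (size 1, align 1) → ends 1; pad 7 to align 8 for signature; signature at 8 (size 8, align 8) → ends 16; size at 16 (size 4, align 4) → ends 20; offset at 20 (size 4, align 4) → ends 24; total 24 bytes, alignment 8
layer at 0 (size 8, align 8) → ends 8
height at 8 (size 1, align 1) → ends 9
pad 7 to align 8 for channels
channels at 16 (size 56, align 8) → ends 72
f at 72 (size 8, align 8) → ends 80
stride at 80 (size 4, align 4) → ends 84
h at 84 (size 2, align 2) → ends 86
pad 2 to align 8 for mip_level
mip_level at 88 (size 8, align 8) → ends 96
c at 96 (size 1, align 1) → ends 97
pad 1 to align 2 for a
a at 98 (size 2, align 2) → ends 100
pad 4 to align 8 for e
e at 104 (size 24, align 8) → ends 128
total 128 bytes, alignment 8
array of 17: 17 × 128 = 2176

2176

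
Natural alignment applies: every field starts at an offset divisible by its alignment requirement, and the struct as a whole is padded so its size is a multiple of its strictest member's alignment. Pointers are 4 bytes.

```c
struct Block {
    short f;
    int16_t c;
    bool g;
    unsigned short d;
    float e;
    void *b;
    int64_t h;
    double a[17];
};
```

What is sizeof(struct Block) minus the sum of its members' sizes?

@0: f [2B, align 2] → 2
@2: c [2B, align 2] → 4
@4: g [1B, align 1] → 5
+1 pad (align 2)
@6: d [2B, align 2] → 8
@8: e [4B, align 4] → 12
@12: b [4B, align 4] → 16
@16: h [8B, align 8] → 24
@24: a [136B, align 8] → 160
size 160, align 8
data bytes 159, size 160 → padding 1

1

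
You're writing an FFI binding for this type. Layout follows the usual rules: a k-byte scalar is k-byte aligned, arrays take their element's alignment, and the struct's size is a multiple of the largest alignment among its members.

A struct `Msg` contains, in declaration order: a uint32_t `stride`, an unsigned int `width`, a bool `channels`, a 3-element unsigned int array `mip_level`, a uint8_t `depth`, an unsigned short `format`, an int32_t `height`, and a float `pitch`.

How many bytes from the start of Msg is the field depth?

24

@0: stride [4B, align 4] → 4
@4: width [4B, align 4] → 8
@8: channels [1B, align 1] → 9
+3 pad (align 4)
@12: mip_level [12B, align 4] → 24
@24: depth [1B, align 1] → 25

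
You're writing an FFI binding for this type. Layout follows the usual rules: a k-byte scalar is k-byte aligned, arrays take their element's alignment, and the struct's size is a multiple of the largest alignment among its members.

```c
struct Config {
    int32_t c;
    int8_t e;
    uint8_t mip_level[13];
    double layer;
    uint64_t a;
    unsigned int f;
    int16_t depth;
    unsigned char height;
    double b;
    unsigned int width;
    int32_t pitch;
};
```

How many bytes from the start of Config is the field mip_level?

@0: c [4B, align 4] → 4
@4: e [1B, align 1] → 5
@5: mip_level [13B, align 1] → 18

5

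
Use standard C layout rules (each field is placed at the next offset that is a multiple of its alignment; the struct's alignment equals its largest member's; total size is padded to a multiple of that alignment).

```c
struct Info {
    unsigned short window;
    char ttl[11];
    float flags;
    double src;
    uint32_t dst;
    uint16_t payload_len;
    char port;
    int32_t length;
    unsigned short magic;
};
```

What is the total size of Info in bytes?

48 bytes

window at 0 (size 2, align 2) → ends 2
ttl at 2 (size 11, align 1) → ends 13
pad 3 to align 4 for flags
flags at 16 (size 4, align 4) → ends 20
pad 4 to align 8 for src
src at 24 (size 8, align 8) → ends 32
dst at 32 (size 4, align 4) → ends 36
payload_len at 36 (size 2, align 2) → ends 38
port at 38 (size 1, align 1) → ends 39
pad 1 to align 4 for length
length at 40 (size 4, align 4) → ends 44
magic at 44 (size 2, align 2) → ends 46
tail pad 2 to reach multiple of 8
total 48 bytes, alignment 8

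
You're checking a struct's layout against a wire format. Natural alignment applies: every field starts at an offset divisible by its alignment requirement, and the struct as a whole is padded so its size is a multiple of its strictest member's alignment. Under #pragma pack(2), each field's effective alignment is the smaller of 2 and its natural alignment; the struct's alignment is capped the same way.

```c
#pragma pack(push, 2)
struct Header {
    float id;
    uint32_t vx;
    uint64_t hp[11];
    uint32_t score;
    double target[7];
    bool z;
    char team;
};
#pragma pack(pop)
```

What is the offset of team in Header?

@0: id [4B, align 2] → 4
@4: vx [4B, align 2] → 8
@8: hp [88B, align 2] → 96
@96: score [4B, align 2] → 100
@100: target [56B, align 2] → 156
@156: z [1B, align 1] → 157
@157: team [1B, align 1] → 158

157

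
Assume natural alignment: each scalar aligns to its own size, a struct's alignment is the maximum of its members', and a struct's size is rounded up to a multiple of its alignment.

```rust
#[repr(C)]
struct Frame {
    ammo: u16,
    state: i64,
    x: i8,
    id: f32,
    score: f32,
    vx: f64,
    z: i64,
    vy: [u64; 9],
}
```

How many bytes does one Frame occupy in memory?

120 bytes

0..2  ammo  (2B, 2-aligned)
2..8  -- padding (6B)
8..16  state  (8B, 8-aligned)
16..17  x  (1B, 1-aligned)
17..20  -- padding (3B)
20..24  id  (4B, 4-aligned)
24..28  score  (4B, 4-aligned)
28..32  -- padding (4B)
32..40  vx  (8B, 8-aligned)
40..48  z  (8B, 8-aligned)
48..120  vy  (72B, 8-aligned)
sizeof = 120, alignof = 8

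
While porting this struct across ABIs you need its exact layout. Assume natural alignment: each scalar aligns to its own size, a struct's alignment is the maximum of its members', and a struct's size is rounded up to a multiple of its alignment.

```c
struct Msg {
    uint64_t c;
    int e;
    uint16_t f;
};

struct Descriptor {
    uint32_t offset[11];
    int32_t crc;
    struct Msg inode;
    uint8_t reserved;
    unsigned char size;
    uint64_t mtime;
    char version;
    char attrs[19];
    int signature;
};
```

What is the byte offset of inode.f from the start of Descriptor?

60

Msg: c at 0 (size 8, align 8) → ends 8; e at 8 (size 4, align 4) → ends 12; f at 12 (size 2, align 2) → ends 14; tail pad 2 to reach multiple of 8; total 16 bytes, alignment 8
offset at 0 (size 44, align 4) → ends 44
crc at 44 (size 4, align 4) → ends 48
inode at 48 (size 16, align 8) → ends 64
within Msg: f at 12
48 + 12 = 60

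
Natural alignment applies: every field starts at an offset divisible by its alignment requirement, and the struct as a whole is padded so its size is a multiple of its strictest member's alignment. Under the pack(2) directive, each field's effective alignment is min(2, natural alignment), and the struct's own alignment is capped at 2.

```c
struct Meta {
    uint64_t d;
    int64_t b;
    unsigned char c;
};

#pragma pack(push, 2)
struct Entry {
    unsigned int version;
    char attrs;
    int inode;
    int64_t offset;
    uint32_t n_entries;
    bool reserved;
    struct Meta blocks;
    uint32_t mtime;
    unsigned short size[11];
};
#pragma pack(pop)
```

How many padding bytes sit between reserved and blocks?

1

Meta: 0..8  d  (8B, 8-aligned); 8..16  b  (8B, 8-aligned); 16..17  c  (1B, 1-aligned); 17..24  -- tail padding (7B); sizeof = 24, alignof = 8
0..4  version  (4B, 2-aligned)
4..5  attrs  (1B, 1-aligned)
5..6  -- padding (1B)
6..10  inode  (4B, 2-aligned)
10..18  offset  (8B, 2-aligned)
18..22  n_entries  (4B, 2-aligned)
22..23  reserved  (1B, 1-aligned)
23..24  -- padding (1B)
24..48  blocks  (24B, 2-aligned)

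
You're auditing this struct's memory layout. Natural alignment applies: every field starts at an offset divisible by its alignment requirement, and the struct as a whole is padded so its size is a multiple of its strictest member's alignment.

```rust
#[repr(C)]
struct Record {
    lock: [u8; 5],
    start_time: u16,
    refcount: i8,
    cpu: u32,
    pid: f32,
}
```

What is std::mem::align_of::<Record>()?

member alignments: lock=1, start_time=2, refcount=1, cpu=4, pid=4
max = 4

4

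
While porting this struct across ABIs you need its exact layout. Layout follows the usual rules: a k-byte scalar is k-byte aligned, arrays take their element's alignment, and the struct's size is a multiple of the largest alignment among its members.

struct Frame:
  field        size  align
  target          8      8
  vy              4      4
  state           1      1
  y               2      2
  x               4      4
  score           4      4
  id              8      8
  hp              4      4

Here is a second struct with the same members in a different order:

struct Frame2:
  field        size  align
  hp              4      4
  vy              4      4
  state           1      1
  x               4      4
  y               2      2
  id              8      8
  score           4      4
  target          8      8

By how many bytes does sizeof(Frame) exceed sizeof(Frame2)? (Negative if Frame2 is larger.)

-8

@0: target [8B, align 8] → 8
@8: vy [4B, align 4] → 12
@12: state [1B, align 1] → 13
+1 pad (align 2)
@14: y [2B, align 2] → 16
@16: x [4B, align 4] → 20
@20: score [4B, align 4] → 24
@24: id [8B, align 8] → 32
@32: hp [4B, align 4] → 36
+4 tail pad (align 8)
size 40, align 8
— Frame2 —
@0: hp [4B, align 4] → 4
@4: vy [4B, align 4] → 8
@8: state [1B, align 1] → 9
+3 pad (align 4)
@12: x [4B, align 4] → 16
@16: y [2B, align 2] → 18
+6 pad (align 8)
@24: id [8B, align 8] → 32
@32: score [4B, align 4] → 36
+4 pad (align 8)
@40: target [8B, align 8] → 48
size 48, align 8
40 − 48 = -8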